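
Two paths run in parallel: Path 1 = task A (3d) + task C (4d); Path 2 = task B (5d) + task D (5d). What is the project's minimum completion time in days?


Path 1 = 3 + 4 = 7 days
Path 2 = 5 + 5 = 10 days
Duration = max(7, 10) = 10 days

10 days


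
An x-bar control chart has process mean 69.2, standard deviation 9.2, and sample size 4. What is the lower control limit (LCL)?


LCL = 69.2 - 3 * 9.2 / sqrt(4)

55.4


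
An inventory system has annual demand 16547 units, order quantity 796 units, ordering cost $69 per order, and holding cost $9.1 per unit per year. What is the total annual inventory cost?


TC = 16547/796 * 69 + 796/2 * 9.1

$5056.15


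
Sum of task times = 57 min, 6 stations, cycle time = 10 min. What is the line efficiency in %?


Formula: Efficiency = Sum of Task Times / (N_stations * CT) * 100
Total station capacity = 6 stations * 10 min = 60 min
Efficiency = 57 / 60 * 100 = 95.0%

95.0%


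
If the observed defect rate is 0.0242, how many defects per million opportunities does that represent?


DPMO = defect_rate * 1000000 = 0.0242 * 1000000

24200


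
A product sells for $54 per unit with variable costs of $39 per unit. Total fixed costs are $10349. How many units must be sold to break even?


Formula: BEQ = Fixed Costs / (Price - Variable Cost)
Contribution margin = $54 - $39 = $15/unit
BEQ = ceil($10349 / $15/unit) = ceil(689.93) = 690 units

690 units


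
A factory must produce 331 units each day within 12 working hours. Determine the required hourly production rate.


Formula: Production Rate = Daily Demand / Available Hours
Rate = 331 units/day / 12 hours/day
Rate = 27.6 units/hour

27.6 units/hour


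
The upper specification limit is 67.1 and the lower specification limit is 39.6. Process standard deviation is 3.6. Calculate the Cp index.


Cp = (67.1 - 39.6) / (6 * 3.6)

1.27


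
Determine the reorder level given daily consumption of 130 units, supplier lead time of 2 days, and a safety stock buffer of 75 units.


Formula: ROP = (Daily Demand * Lead Time) + Safety Stock
Demand during lead time = 130 * 2 = 260 units
ROP = 260 + 75 = 335 units

335 units


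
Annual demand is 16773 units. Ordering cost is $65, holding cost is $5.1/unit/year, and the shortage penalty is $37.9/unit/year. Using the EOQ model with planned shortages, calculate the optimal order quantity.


Formula: EOQ* = sqrt(2DS/H) * sqrt((H+P)/P)
Base EOQ = sqrt(2*16773*65/5.1) = 653.87 units
Correction = sqrt((5.1+37.9)/37.9) = 1.06516
EOQ* = 653.87 * 1.06516 = 696.5 units

696.5 units


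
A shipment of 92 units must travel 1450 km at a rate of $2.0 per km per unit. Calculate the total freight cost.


TC = dist * cost * units = 1450 * 2.0 * 92 = $266800.00

$266800.00


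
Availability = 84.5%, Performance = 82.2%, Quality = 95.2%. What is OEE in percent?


Formula: OEE = Availability * Performance * Quality / 10000
A * P = 84.5% * 82.2% / 100 = 69.46%
OEE = 69.46% * 95.2% / 100 = 66.1%

66.1%


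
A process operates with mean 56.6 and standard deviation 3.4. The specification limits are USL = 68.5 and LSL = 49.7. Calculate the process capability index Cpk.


Cpu = (68.5 - 56.6) / (3 * 3.4) = 1.17
Cpl = (56.6 - 49.7) / (3 * 3.4) = 0.68
Cpk = min(1.17, 0.68) = 0.68

0.68


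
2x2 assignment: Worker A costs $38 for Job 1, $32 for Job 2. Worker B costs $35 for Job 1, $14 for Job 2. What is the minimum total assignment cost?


Option 1: A->1 + B->2 = $38 + $14 = $52
Option 2: A->2 + B->1 = $32 + $35 = $67
Min cost = min($52, $67) = $52

$52


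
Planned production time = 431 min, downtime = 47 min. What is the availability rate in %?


Formula: Availability = (Planned Time - Downtime) / Planned Time * 100
Uptime = 431 - 47 = 384 min
Availability = 384 / 431 * 100 = 89.1%

89.1%


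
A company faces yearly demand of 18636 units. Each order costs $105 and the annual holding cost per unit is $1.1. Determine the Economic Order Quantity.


Formula: EOQ = sqrt(2 * D * S / H)
Numerator: 2 * 18636 * 105 = 3913560
2DS/H = 3913560 / 1.1 = 3557781.8
EOQ = sqrt(3557781.8) = 1886.2 units

1886.2 units


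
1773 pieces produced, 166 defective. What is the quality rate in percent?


Formula: Quality Rate = Good Pieces / Total Pieces * 100
Good pieces = 1773 - 166 = 1607
QR = 1607 / 1773 * 100 = 90.6%

90.6%


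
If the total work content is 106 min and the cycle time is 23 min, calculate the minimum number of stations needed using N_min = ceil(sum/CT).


Formula: N_min = ceil(Sum of Task Times / Cycle Time)
N_min = ceil(106 min / 23 min) = ceil(4.6087)
N_min = 5 stations

5


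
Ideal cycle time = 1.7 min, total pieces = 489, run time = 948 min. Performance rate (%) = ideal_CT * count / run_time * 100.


Formula: Performance = (Ideal CT * Total Count) / Run Time * 100
Ideal output time = 1.7 * 489 = 831.3 min
Performance = 831.3 / 948 * 100 = 87.7%

87.7%


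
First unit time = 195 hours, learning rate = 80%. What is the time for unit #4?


Formula: T_n = T_1 * (learning_rate)^(log2(n)) where learning_rate = rate/100
Doublings = log2(4) = 2
T_n = 195 * 0.8^2
T_n = 195 * 0.64 = 124.8 hours

124.8 hours


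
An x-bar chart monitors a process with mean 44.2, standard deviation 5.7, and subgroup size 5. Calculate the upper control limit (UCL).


UCL = 44.2 + 3 * 5.7 / sqrt(5)

51.85


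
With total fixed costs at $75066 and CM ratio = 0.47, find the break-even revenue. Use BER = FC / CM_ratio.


Formula: BER = Fixed Costs / Contribution Margin Ratio
BER = $75066 / 0.47
BER = $159714.89 (to the nearest cent)

$159714.89


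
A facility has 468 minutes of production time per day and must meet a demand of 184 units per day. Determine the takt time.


Formula: Takt Time = Available Production Time / Customer Demand
Takt = 468 min/day / 184 units/day
Takt = 2.54 min/unit

2.54 min/unit


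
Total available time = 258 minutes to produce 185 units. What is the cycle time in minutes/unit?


Formula: CT = Available Time / Number of Units
CT = 258 min / 185 units
CT = 1.39 min/unit

1.39 min/unit


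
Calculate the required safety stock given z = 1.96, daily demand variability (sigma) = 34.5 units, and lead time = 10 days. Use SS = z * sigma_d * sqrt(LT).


Formula: SS = z * sigma_d * sqrt(LT)
sqrt(LT) = sqrt(10) = 3.1623
SS = 1.96 * 34.5 * 3.1623
SS = 213.8 units

213.8 units


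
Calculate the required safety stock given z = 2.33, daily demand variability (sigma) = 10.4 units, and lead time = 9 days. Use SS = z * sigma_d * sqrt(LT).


Formula: SS = z * sigma_d * sqrt(LT)
sqrt(LT) = sqrt(9) = 3.0
SS = 2.33 * 10.4 * 3.0
SS = 72.7 units

72.7 units


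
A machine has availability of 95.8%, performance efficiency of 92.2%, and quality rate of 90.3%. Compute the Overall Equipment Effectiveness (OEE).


Formula: OEE = Availability * Performance * Quality / 10000
A * P = 95.8% * 92.2% / 100 = 88.33%
OEE = 88.33% * 90.3% / 100 = 79.8%

79.8%


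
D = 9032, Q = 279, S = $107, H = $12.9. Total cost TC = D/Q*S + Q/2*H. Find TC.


TC = 9032/279 * 107 + 279/2 * 12.9

$5263.44


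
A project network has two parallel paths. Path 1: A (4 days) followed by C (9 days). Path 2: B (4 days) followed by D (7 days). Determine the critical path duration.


Path 1 = 4 + 9 = 13 days
Path 2 = 4 + 7 = 11 days
Duration = max(13, 11) = 13 days

13 days


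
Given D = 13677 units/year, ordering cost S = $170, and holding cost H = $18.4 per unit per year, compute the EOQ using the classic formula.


Formula: EOQ = sqrt(2 * D * S / H)
Numerator: 2 * 13677 * 170 = 4650180
2DS/H = 4650180 / 18.4 = 252727.2
EOQ = sqrt(252727.2) = 502.7 units

502.7 units


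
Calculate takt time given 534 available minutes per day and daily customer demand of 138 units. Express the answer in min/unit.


Formula: Takt Time = Available Production Time / Customer Demand
Takt = 534 min/day / 138 units/day
Takt = 3.87 min/unit

3.87 min/unit


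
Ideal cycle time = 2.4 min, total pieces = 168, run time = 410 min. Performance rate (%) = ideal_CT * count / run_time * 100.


Formula: Performance = (Ideal CT * Total Count) / Run Time * 100
Ideal output time = 2.4 * 168 = 403.2 min
Performance = 403.2 / 410 * 100 = 98.3%

98.3%


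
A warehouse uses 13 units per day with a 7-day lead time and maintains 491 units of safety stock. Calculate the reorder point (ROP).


Formula: ROP = (Daily Demand * Lead Time) + Safety Stock
Demand during lead time = 13 * 7 = 91 units
ROP = 91 + 491 = 582 units

582 units


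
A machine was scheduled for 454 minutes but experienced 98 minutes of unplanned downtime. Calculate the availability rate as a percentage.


Formula: Availability = (Planned Time - Downtime) / Planned Time * 100
Uptime = 454 - 98 = 356 min
Availability = 356 / 454 * 100 = 78.4%

78.4%


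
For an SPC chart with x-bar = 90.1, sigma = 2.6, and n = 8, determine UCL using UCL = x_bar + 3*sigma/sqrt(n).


UCL = 90.1 + 3 * 2.6 / sqrt(8)

92.86


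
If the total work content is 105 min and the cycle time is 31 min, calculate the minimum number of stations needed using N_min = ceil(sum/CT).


Formula: N_min = ceil(Sum of Task Times / Cycle Time)
N_min = ceil(105 min / 31 min) = ceil(3.3871)
N_min = 4 stations

4


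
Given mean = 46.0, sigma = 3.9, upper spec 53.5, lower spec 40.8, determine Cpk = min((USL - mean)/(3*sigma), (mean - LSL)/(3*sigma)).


Cpu = (53.5 - 46.0) / (3 * 3.9) = 0.64
Cpl = (46.0 - 40.8) / (3 * 3.9) = 0.44
Cpk = min(0.64, 0.44) = 0.44

0.44


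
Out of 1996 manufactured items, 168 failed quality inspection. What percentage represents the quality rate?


Formula: Quality Rate = Good Pieces / Total Pieces * 100
Good pieces = 1996 - 168 = 1828
QR = 1828 / 1996 * 100 = 91.6%

91.6%


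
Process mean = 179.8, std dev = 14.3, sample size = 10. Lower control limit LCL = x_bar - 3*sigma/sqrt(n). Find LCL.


LCL = 179.8 - 3 * 14.3 / sqrt(10)

166.23


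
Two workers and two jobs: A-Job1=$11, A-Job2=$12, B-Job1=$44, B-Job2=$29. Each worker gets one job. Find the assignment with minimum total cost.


Option 1: A->1 + B->2 = $11 + $29 = $40
Option 2: A->2 + B->1 = $12 + $44 = $56
Min cost = min($40, $56) = $40

$40


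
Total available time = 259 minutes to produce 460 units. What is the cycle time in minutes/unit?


Formula: CT = Available Time / Number of Units
CT = 259 min / 460 units
CT = 0.56 min/unit

0.56 min/unit


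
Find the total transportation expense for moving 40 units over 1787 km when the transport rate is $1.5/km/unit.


TC = dist * cost * units = 1787 * 1.5 * 40 = $107220.00

$107220.00


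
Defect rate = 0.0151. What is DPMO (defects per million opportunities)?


DPMO = defect_rate * 1000000 = 0.0151 * 1000000

15100


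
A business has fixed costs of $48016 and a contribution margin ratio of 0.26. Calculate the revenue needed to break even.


Formula: BER = Fixed Costs / Contribution Margin Ratio
BER = $48016 / 0.26
BER = $184676.92 (to the nearest cent)

$184676.92


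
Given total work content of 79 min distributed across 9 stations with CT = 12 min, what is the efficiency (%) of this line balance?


Formula: Efficiency = Sum of Task Times / (N_stations * CT) * 100
Total station capacity = 9 stations * 12 min = 108 min
Efficiency = 79 / 108 * 100 = 73.1%

73.1%


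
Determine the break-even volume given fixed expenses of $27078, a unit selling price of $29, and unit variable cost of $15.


Formula: BEQ = Fixed Costs / (Price - Variable Cost)
Contribution margin = $29 - $15 = $14/unit
BEQ = ceil($27078 / $14/unit) = ceil(1934.14) = 1935 units

1935 units


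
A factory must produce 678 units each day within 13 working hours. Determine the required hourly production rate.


Formula: Production Rate = Daily Demand / Available Hours
Rate = 678 units/day / 13 hours/day
Rate = 52.2 units/hour

52.2 units/hour


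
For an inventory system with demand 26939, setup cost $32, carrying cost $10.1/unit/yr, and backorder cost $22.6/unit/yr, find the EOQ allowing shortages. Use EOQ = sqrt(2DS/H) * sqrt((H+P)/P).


Formula: EOQ* = sqrt(2DS/H) * sqrt((H+P)/P)
Base EOQ = sqrt(2*26939*32/10.1) = 413.16 units
Correction = sqrt((10.1+22.6)/22.6) = 1.20287
EOQ* = 413.16 * 1.20287 = 497.0 units

497.0 units


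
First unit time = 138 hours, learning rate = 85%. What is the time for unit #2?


Formula: T_n = T_1 * (learning_rate)^(log2(n)) where learning_rate = rate/100
Doublings = log2(2) = 1
T_n = 138 * 0.85^1
T_n = 138 * 0.85 = 117.3 hours

117.3 hours


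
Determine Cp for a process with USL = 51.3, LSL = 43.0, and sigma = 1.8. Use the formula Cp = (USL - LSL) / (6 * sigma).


Cp = (51.3 - 43.0) / (6 * 1.8)

0.77


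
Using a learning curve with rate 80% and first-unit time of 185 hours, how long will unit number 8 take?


Formula: T_n = T_1 * (learning_rate)^(log2(n)) where learning_rate = rate/100
Doublings = log2(8) = 3
T_n = 185 * 0.8^3
T_n = 185 * 0.512 = 94.7 hours

94.7 hours


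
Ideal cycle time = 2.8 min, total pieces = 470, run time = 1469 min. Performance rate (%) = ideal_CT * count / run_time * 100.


Formula: Performance = (Ideal CT * Total Count) / Run Time * 100
Ideal output time = 2.8 * 470 = 1316.0 min
Performance = 1316.0 / 1469 * 100 = 89.6%

89.6%


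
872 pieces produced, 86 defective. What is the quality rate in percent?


Formula: Quality Rate = Good Pieces / Total Pieces * 100
Good pieces = 872 - 86 = 786
QR = 786 / 872 * 100 = 90.1%

90.1%


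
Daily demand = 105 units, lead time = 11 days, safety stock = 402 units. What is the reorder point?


Formula: ROP = (Daily Demand * Lead Time) + Safety Stock
Demand during lead time = 105 * 11 = 1155 units
ROP = 1155 + 402 = 1557 units

1557 units


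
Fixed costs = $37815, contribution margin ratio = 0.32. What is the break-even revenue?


Formula: BER = Fixed Costs / Contribution Margin Ratio
BER = $37815 / 0.32
BER = $118171.88 (to the nearest cent)

$118171.88


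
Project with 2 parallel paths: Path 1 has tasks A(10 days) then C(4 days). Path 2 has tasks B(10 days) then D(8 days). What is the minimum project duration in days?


Path 1 = 10 + 4 = 14 days
Path 2 = 10 + 8 = 18 days
Duration = max(14, 18) = 18 days

18 days


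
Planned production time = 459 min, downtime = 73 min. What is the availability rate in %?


Formula: Availability = (Planned Time - Downtime) / Planned Time * 100
Uptime = 459 - 73 = 386 min
Availability = 386 / 459 * 100 = 84.1%

84.1%


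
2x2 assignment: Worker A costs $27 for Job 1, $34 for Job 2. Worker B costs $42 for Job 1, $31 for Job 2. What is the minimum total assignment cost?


Option 1: A->1 + B->2 = $27 + $31 = $58
Option 2: A->2 + B->1 = $34 + $42 = $76
Min cost = min($58, $76) = $58

$58


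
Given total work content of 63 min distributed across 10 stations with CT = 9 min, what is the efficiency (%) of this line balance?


Formula: Efficiency = Sum of Task Times / (N_stations * CT) * 100
Total station capacity = 10 stations * 9 min = 90 min
Efficiency = 63 / 90 * 100 = 70.0%

70.0%


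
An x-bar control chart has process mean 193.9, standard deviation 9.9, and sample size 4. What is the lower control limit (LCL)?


LCL = 193.9 - 3 * 9.9 / sqrt(4)

179.05


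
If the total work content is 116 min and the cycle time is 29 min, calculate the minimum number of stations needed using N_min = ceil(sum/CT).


Formula: N_min = ceil(Sum of Task Times / Cycle Time)
N_min = ceil(116 min / 29 min) = ceil(4.0)
N_min = 4 stations

4


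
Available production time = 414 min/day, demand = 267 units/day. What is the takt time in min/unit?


Formula: Takt Time = Available Production Time / Customer Demand
Takt = 414 min/day / 267 units/day
Takt = 1.55 min/unit

1.55 min/unit


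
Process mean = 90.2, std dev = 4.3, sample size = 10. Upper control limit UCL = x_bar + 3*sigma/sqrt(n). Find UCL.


UCL = 90.2 + 3 * 4.3 / sqrt(10)

94.28


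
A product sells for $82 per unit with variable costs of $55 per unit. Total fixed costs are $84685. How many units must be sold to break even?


Formula: BEQ = Fixed Costs / (Price - Variable Cost)
Contribution margin = $82 - $55 = $27/unit
BEQ = ceil($84685 / $27/unit) = ceil(3136.48) = 3137 units

3137 units


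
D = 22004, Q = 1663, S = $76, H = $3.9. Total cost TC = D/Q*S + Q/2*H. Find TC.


TC = 22004/1663 * 76 + 1663/2 * 3.9

$4248.44


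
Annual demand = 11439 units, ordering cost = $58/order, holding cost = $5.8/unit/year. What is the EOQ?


Formula: EOQ = sqrt(2 * D * S / H)
Numerator: 2 * 11439 * 58 = 1326924
2DS/H = 1326924 / 5.8 = 228780.0
EOQ = sqrt(228780.0) = 478.3 units

478.3 units


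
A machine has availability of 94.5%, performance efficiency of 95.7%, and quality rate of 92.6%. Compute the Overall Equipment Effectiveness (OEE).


Formula: OEE = Availability * Performance * Quality / 10000
A * P = 94.5% * 95.7% / 100 = 90.44%
OEE = 90.44% * 92.6% / 100 = 83.7%

83.7%


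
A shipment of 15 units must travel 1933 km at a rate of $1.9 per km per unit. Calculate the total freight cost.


TC = dist * cost * units = 1933 * 1.9 * 15 = $55090.50

$55090.50


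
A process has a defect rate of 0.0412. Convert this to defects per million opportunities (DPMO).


DPMO = defect_rate * 1000000 = 0.0412 * 1000000

41200


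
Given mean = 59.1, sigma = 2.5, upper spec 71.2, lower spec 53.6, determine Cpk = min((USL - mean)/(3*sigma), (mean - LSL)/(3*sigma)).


Cpu = (71.2 - 59.1) / (3 * 2.5) = 1.61
Cpl = (59.1 - 53.6) / (3 * 2.5) = 0.73
Cpk = min(1.61, 0.73) = 0.73

0.73


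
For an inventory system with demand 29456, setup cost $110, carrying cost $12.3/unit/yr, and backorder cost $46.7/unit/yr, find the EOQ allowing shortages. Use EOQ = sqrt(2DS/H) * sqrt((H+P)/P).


Formula: EOQ* = sqrt(2DS/H) * sqrt((H+P)/P)
Base EOQ = sqrt(2*29456*110/12.3) = 725.85 units
Correction = sqrt((12.3+46.7)/46.7) = 1.124
EOQ* = 725.85 * 1.124 = 815.9 units

815.9 units


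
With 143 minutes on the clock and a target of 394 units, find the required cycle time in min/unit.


Formula: CT = Available Time / Number of Units
CT = 143 min / 394 units
CT = 0.36 min/unit

0.36 min/unit


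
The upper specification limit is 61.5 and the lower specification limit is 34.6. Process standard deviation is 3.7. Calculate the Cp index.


Cp = (61.5 - 34.6) / (6 * 3.7)

1.21


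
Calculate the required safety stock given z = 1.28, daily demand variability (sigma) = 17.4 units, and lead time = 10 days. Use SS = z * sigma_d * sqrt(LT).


Formula: SS = z * sigma_d * sqrt(LT)
sqrt(LT) = sqrt(10) = 3.1623
SS = 1.28 * 17.4 * 3.1623
SS = 70.4 units

70.4 units


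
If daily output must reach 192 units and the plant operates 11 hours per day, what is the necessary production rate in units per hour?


Formula: Production Rate = Daily Demand / Available Hours
Rate = 192 units/day / 11 hours/day
Rate = 17.5 units/hour

17.5 units/hour


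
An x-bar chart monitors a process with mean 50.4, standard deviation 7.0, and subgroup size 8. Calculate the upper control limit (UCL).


UCL = 50.4 + 3 * 7.0 / sqrt(8)

57.82


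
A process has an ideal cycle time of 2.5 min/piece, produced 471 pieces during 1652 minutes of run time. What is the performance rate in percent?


Formula: Performance = (Ideal CT * Total Count) / Run Time * 100
Ideal output time = 2.5 * 471 = 1177.5 min
Performance = 1177.5 / 1652 * 100 = 71.3%

71.3%


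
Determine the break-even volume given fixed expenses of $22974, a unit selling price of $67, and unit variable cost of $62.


Formula: BEQ = Fixed Costs / (Price - Variable Cost)
Contribution margin = $67 - $62 = $5/unit
BEQ = ceil($22974 / $5/unit) = ceil(4594.8) = 4595 units

4595 units


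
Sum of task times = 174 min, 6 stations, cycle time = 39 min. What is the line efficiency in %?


Formula: Efficiency = Sum of Task Times / (N_stations * CT) * 100
Total station capacity = 6 stations * 39 min = 234 min
Efficiency = 174 / 234 * 100 = 74.4%

74.4%


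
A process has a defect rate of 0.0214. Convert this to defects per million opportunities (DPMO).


DPMO = defect_rate * 1000000 = 0.0214 * 1000000

21400


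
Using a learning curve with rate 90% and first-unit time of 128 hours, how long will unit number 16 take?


Formula: T_n = T_1 * (learning_rate)^(log2(n)) where learning_rate = rate/100
Doublings = log2(16) = 4
T_n = 128 * 0.9^4
T_n = 128 * 0.6561 = 84.0 hours

84.0 hours


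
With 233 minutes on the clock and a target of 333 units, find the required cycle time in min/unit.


Formula: CT = Available Time / Number of Units
CT = 233 min / 333 units
CT = 0.7 min/unit

0.7 min/unit


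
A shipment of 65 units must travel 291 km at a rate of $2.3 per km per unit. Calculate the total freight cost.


TC = dist * cost * units = 291 * 2.3 * 65 = $43504.50

$43504.50


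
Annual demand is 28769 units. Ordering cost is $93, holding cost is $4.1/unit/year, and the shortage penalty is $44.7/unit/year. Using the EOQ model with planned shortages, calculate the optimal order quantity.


Formula: EOQ* = sqrt(2DS/H) * sqrt((H+P)/P)
Base EOQ = sqrt(2*28769*93/4.1) = 1142.42 units
Correction = sqrt((4.1+44.7)/44.7) = 1.04486
EOQ* = 1142.42 * 1.04486 = 1193.7 units

1193.7 units


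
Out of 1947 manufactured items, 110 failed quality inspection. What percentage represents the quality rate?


Formula: Quality Rate = Good Pieces / Total Pieces * 100
Good pieces = 1947 - 110 = 1837
QR = 1837 / 1947 * 100 = 94.4%

94.4%


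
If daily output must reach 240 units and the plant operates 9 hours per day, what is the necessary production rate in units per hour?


Formula: Production Rate = Daily Demand / Available Hours
Rate = 240 units/day / 9 hours/day
Rate = 26.7 units/hour

26.7 units/hour


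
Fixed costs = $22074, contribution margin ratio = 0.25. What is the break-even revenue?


Formula: BER = Fixed Costs / Contribution Margin Ratio
BER = $22074 / 0.25
BER = $88296.00 (to the nearest cent)

$88296.00


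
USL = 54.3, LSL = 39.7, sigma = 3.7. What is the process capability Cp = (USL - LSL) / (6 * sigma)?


Cp = (54.3 - 39.7) / (6 * 3.7)

0.66


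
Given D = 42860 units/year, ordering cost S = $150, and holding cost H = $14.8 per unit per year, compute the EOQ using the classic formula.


Formula: EOQ = sqrt(2 * D * S / H)
Numerator: 2 * 42860 * 150 = 12858000
2DS/H = 12858000 / 14.8 = 868783.8
EOQ = sqrt(868783.8) = 932.1 units

932.1 units


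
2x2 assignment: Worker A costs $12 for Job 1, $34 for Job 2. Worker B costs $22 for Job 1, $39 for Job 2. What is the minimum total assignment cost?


Option 1: A->1 + B->2 = $12 + $39 = $51
Option 2: A->2 + B->1 = $34 + $22 = $56
Min cost = min($51, $56) = $51

$51


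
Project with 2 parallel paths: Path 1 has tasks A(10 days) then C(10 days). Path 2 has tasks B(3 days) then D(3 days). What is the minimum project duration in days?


Path 1 = 10 + 10 = 20 days
Path 2 = 3 + 3 = 6 days
Duration = max(20, 6) = 20 days

20 days


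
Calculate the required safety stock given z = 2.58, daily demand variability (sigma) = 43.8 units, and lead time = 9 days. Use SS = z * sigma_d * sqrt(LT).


Formula: SS = z * sigma_d * sqrt(LT)
sqrt(LT) = sqrt(9) = 3.0
SS = 2.58 * 43.8 * 3.0
SS = 339.0 units

339.0 units


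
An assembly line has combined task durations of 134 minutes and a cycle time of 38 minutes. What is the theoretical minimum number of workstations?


Formula: N_min = ceil(Sum of Task Times / Cycle Time)
N_min = ceil(134 min / 38 min) = ceil(3.5263)
N_min = 4 stations

4


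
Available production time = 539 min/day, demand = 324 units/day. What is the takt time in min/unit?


Formula: Takt Time = Available Production Time / Customer Demand
Takt = 539 min/day / 324 units/day
Takt = 1.66 min/unit

1.66 min/unit


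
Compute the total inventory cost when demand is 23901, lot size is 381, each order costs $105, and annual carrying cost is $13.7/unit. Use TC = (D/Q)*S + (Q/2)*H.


TC = 23901/381 * 105 + 381/2 * 13.7

$9196.74


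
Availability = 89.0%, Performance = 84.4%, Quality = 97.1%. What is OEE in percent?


Formula: OEE = Availability * Performance * Quality / 10000
A * P = 89.0% * 84.4% / 100 = 75.12%
OEE = 75.12% * 97.1% / 100 = 72.9%

72.9%


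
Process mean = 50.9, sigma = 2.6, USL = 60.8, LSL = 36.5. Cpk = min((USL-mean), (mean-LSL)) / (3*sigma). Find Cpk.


Cpu = (60.8 - 50.9) / (3 * 2.6) = 1.27
Cpl = (50.9 - 36.5) / (3 * 2.6) = 1.85
Cpk = min(1.27, 1.85) = 1.27

1.27


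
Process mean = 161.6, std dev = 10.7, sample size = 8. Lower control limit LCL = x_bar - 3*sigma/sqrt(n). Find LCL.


LCL = 161.6 - 3 * 10.7 / sqrt(8)

150.25


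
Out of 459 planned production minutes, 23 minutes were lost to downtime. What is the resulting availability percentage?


Formula: Availability = (Planned Time - Downtime) / Planned Time * 100
Uptime = 459 - 23 = 436 min
Availability = 436 / 459 * 100 = 95.0%

95.0%


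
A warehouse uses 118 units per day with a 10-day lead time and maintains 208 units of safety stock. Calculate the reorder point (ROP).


Formula: ROP = (Daily Demand * Lead Time) + Safety Stock
Demand during lead time = 118 * 10 = 1180 units
ROP = 1180 + 208 = 1388 units

1388 units


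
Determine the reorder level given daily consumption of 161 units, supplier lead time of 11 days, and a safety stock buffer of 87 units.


Formula: ROP = (Daily Demand * Lead Time) + Safety Stock
Demand during lead time = 161 * 11 = 1771 units
ROP = 1771 + 87 = 1858 units

1858 units


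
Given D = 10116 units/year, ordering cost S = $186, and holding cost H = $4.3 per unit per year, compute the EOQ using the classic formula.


Formula: EOQ = sqrt(2 * D * S / H)
Numerator: 2 * 10116 * 186 = 3763152
2DS/H = 3763152 / 4.3 = 875151.6
EOQ = sqrt(875151.6) = 935.5 units

935.5 units


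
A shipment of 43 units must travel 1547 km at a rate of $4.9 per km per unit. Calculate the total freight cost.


TC = dist * cost * units = 1547 * 4.9 * 43 = $325952.90

$325952.90


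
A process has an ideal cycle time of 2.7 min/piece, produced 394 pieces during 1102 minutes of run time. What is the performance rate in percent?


Formula: Performance = (Ideal CT * Total Count) / Run Time * 100
Ideal output time = 2.7 * 394 = 1063.8 min
Performance = 1063.8 / 1102 * 100 = 96.5%

96.5%


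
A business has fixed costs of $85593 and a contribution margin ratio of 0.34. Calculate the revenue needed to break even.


Formula: BER = Fixed Costs / Contribution Margin Ratio
BER = $85593 / 0.34
BER = $251744.12 (to the nearest cent)

$251744.12


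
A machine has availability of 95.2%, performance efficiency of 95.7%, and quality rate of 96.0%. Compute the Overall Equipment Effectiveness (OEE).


Formula: OEE = Availability * Performance * Quality / 10000
A * P = 95.2% * 95.7% / 100 = 91.11%
OEE = 91.11% * 96.0% / 100 = 87.5%

87.5%


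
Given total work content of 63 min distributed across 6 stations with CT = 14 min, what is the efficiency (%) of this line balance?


Formula: Efficiency = Sum of Task Times / (N_stations * CT) * 100
Total station capacity = 6 stations * 14 min = 84 min
Efficiency = 63 / 84 * 100 = 75.0%

75.0%


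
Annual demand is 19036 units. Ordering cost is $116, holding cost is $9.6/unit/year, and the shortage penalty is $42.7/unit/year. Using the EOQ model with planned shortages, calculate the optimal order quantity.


Formula: EOQ* = sqrt(2DS/H) * sqrt((H+P)/P)
Base EOQ = sqrt(2*19036*116/9.6) = 678.26 units
Correction = sqrt((9.6+42.7)/42.7) = 1.10672
EOQ* = 678.26 * 1.10672 = 750.6 units

750.6 units


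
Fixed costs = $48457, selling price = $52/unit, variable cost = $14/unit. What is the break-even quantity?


Formula: BEQ = Fixed Costs / (Price - Variable Cost)
Contribution margin = $52 - $14 = $38/unit
BEQ = ceil($48457 / $38/unit) = ceil(1275.18) = 1276 units

1276 units


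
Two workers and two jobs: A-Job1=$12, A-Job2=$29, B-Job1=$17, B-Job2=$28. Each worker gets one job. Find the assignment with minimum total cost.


Option 1: A->1 + B->2 = $12 + $28 = $40
Option 2: A->2 + B->1 = $29 + $17 = $46
Min cost = min($40, $46) = $40

$40


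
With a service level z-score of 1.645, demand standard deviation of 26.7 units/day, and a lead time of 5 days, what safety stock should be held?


Formula: SS = z * sigma_d * sqrt(LT)
sqrt(LT) = sqrt(5) = 2.2361
SS = 1.645 * 26.7 * 2.2361
SS = 98.2 units

98.2 units


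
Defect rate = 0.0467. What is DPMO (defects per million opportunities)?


DPMO = defect_rate * 1000000 = 0.0467 * 1000000

46700


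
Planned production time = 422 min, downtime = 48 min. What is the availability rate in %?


Formula: Availability = (Planned Time - Downtime) / Planned Time * 100
Uptime = 422 - 48 = 374 min
Availability = 374 / 422 * 100 = 88.6%

88.6%


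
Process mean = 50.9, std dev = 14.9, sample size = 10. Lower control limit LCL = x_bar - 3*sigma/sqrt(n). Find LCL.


LCL = 50.9 - 3 * 14.9 / sqrt(10)

36.76


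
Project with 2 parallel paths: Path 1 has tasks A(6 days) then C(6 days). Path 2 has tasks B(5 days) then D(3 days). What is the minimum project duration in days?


Path 1 = 6 + 6 = 12 days
Path 2 = 5 + 3 = 8 days
Duration = max(12, 8) = 12 days

12 days


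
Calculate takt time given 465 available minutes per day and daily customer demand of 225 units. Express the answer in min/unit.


Formula: Takt Time = Available Production Time / Customer Demand
Takt = 465 min/day / 225 units/day
Takt = 2.07 min/unit

2.07 min/unit


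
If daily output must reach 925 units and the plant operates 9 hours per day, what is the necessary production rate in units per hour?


Formula: Production Rate = Daily Demand / Available Hours
Rate = 925 units/day / 9 hours/day
Rate = 102.8 units/hour

102.8 units/hour


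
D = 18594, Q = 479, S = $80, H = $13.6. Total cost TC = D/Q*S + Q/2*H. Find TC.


TC = 18594/479 * 80 + 479/2 * 13.6

$6362.67


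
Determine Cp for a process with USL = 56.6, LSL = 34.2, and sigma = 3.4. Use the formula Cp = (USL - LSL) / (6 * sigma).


Cp = (56.6 - 34.2) / (6 * 3.4)

1.1


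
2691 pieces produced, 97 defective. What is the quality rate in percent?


Formula: Quality Rate = Good Pieces / Total Pieces * 100
Good pieces = 2691 - 97 = 2594
QR = 2594 / 2691 * 100 = 96.4%

96.4%


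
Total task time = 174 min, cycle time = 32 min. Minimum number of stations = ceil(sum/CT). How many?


Formula: N_min = ceil(Sum of Task Times / Cycle Time)
N_min = ceil(174 min / 32 min) = ceil(5.4375)
N_min = 6 stations

6


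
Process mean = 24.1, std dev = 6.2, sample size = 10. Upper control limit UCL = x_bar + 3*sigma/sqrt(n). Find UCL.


UCL = 24.1 + 3 * 6.2 / sqrt(10)

29.98


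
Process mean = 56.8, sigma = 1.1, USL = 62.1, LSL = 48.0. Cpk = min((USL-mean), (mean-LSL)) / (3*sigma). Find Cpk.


Cpu = (62.1 - 56.8) / (3 * 1.1) = 1.61
Cpl = (56.8 - 48.0) / (3 * 1.1) = 2.67
Cpk = min(1.61, 2.67) = 1.61

1.61


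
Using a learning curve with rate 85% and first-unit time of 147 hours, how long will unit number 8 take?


Formula: T_n = T_1 * (learning_rate)^(log2(n)) where learning_rate = rate/100
Doublings = log2(8) = 3
T_n = 147 * 0.85^3
T_n = 147 * 0.6141 = 90.3 hours

90.3 hours


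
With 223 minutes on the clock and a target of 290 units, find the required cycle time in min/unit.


Formula: CT = Available Time / Number of Units
CT = 223 min / 290 units
CT = 0.77 min/unit

0.77 min/unit


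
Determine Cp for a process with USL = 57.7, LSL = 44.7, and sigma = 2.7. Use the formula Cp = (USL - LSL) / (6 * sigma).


Cp = (57.7 - 44.7) / (6 * 2.7)

0.8


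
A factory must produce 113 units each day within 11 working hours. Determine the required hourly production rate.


Formula: Production Rate = Daily Demand / Available Hours
Rate = 113 units/day / 11 hours/day
Rate = 10.3 units/hour

10.3 units/hour


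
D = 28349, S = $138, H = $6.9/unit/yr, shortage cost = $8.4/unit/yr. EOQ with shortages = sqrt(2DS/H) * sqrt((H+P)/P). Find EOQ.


Formula: EOQ* = sqrt(2DS/H) * sqrt((H+P)/P)
Base EOQ = sqrt(2*28349*138/6.9) = 1064.88 units
Correction = sqrt((6.9+8.4)/8.4) = 1.3496
EOQ* = 1064.88 * 1.3496 = 1437.2 units

1437.2 units


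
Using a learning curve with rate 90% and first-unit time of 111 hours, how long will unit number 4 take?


Formula: T_n = T_1 * (learning_rate)^(log2(n)) where learning_rate = rate/100
Doublings = log2(4) = 2
T_n = 111 * 0.9^2
T_n = 111 * 0.81 = 89.9 hours

89.9 hours


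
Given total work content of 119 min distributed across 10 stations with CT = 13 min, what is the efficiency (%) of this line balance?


Formula: Efficiency = Sum of Task Times / (N_stations * CT) * 100
Total station capacity = 10 stations * 13 min = 130 min
Efficiency = 119 / 130 * 100 = 91.5%

91.5%


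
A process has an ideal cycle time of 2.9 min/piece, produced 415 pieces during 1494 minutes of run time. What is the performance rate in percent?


Formula: Performance = (Ideal CT * Total Count) / Run Time * 100
Ideal output time = 2.9 * 415 = 1203.5 min
Performance = 1203.5 / 1494 * 100 = 80.6%

80.6%


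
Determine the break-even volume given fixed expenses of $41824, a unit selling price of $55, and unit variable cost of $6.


Formula: BEQ = Fixed Costs / (Price - Variable Cost)
Contribution margin = $55 - $6 = $49/unit
BEQ = ceil($41824 / $49/unit) = ceil(853.55) = 854 units

854 units


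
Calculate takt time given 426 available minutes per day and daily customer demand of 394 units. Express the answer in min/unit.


Formula: Takt Time = Available Production Time / Customer Demand
Takt = 426 min/day / 394 units/day
Takt = 1.08 min/unit

1.08 min/unit


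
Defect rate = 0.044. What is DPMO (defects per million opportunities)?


DPMO = defect_rate * 1000000 = 0.044 * 1000000

44000


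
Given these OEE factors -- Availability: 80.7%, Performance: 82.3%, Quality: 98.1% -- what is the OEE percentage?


Formula: OEE = Availability * Performance * Quality / 10000
A * P = 80.7% * 82.3% / 100 = 66.42%
OEE = 66.42% * 98.1% / 100 = 65.2%

65.2%


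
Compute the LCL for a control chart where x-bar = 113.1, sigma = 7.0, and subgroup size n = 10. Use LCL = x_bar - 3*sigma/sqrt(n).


LCL = 113.1 - 3 * 7.0 / sqrt(10)

106.46


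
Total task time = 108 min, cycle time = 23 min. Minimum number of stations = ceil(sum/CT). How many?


Formula: N_min = ceil(Sum of Task Times / Cycle Time)
N_min = ceil(108 min / 23 min) = ceil(4.6957)
N_min = 5 stations

5


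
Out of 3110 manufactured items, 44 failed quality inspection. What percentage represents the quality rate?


Formula: Quality Rate = Good Pieces / Total Pieces * 100
Good pieces = 3110 - 44 = 3066
QR = 3066 / 3110 * 100 = 98.6%

98.6%


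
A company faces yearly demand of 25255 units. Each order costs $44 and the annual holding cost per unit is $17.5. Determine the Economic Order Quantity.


Formula: EOQ = sqrt(2 * D * S / H)
Numerator: 2 * 25255 * 44 = 2222440
2DS/H = 2222440 / 17.5 = 126996.6
EOQ = sqrt(126996.6) = 356.4 units

356.4 units


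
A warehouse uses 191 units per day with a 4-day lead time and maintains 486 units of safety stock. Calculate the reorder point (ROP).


Formula: ROP = (Daily Demand * Lead Time) + Safety Stock
Demand during lead time = 191 * 4 = 764 units
ROP = 764 + 486 = 1250 units

1250 units


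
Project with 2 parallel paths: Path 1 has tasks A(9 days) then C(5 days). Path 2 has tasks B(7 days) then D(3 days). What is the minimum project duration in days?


Path 1 = 9 + 5 = 14 days
Path 2 = 7 + 3 = 10 days
Duration = max(14, 10) = 14 days

14 days


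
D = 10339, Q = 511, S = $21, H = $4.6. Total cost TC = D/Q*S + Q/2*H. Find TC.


TC = 10339/511 * 21 + 511/2 * 4.6

$1600.19


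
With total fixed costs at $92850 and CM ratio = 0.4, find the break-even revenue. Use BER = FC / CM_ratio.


Formula: BER = Fixed Costs / Contribution Margin Ratio
BER = $92850 / 0.4
BER = $232125.00 (to the nearest cent)

$232125.00


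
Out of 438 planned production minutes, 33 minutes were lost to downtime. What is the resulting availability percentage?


Formula: Availability = (Planned Time - Downtime) / Planned Time * 100
Uptime = 438 - 33 = 405 min
Availability = 405 / 438 * 100 = 92.5%

92.5%


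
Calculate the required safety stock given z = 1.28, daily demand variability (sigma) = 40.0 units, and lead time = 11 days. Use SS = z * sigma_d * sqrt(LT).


Formula: SS = z * sigma_d * sqrt(LT)
sqrt(LT) = sqrt(11) = 3.3166
SS = 1.28 * 40.0 * 3.3166
SS = 169.8 units

169.8 units


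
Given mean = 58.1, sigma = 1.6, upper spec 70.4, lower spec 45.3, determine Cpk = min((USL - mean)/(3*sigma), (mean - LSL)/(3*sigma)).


Cpu = (70.4 - 58.1) / (3 * 1.6) = 2.56
Cpl = (58.1 - 45.3) / (3 * 1.6) = 2.67
Cpk = min(2.56, 2.67) = 2.56

2.56


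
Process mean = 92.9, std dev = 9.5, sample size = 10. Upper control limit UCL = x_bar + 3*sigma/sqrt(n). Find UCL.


UCL = 92.9 + 3 * 9.5 / sqrt(10)

101.91


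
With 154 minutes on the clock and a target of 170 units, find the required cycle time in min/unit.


Formula: CT = Available Time / Number of Units
CT = 154 min / 170 units
CT = 0.91 min/unit

0.91 min/unit


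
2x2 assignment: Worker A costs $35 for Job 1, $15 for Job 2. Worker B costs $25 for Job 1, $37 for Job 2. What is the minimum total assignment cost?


Option 1: A->1 + B->2 = $35 + $37 = $72
Option 2: A->2 + B->1 = $15 + $25 = $40
Min cost = min($72, $40) = $40

$40


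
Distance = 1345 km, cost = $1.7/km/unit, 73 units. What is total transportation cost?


TC = dist * cost * units = 1345 * 1.7 * 73 = $166914.50

$166914.50


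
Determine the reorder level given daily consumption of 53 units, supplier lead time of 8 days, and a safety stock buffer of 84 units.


Formula: ROP = (Daily Demand * Lead Time) + Safety Stock
Demand during lead time = 53 * 8 = 424 units
ROP = 424 + 84 = 508 units

508 units


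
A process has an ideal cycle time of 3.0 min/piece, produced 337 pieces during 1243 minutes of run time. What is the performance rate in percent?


Formula: Performance = (Ideal CT * Total Count) / Run Time * 100
Ideal output time = 3.0 * 337 = 1011.0 min
Performance = 1011.0 / 1243 * 100 = 81.3%

81.3%


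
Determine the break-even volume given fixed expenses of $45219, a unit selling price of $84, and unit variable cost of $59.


Formula: BEQ = Fixed Costs / (Price - Variable Cost)
Contribution margin = $84 - $59 = $25/unit
BEQ = ceil($45219 / $25/unit) = ceil(1808.76) = 1809 units

1809 units


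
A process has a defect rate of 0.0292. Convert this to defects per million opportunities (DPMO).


DPMO = defect_rate * 1000000 = 0.0292 * 1000000

29200


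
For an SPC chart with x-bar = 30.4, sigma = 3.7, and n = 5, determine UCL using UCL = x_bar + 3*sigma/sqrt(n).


UCL = 30.4 + 3 * 3.7 / sqrt(5)

35.36


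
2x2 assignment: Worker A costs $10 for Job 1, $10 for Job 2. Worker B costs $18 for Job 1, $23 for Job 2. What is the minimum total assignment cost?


Option 1: A->1 + B->2 = $10 + $23 = $33
Option 2: A->2 + B->1 = $10 + $18 = $28
Min cost = min($33, $28) = $28

$28


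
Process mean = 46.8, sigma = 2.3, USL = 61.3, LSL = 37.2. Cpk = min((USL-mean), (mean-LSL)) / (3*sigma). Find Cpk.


Cpu = (61.3 - 46.8) / (3 * 2.3) = 2.1
Cpl = (46.8 - 37.2) / (3 * 2.3) = 1.39
Cpk = min(2.1, 1.39) = 1.39

1.39


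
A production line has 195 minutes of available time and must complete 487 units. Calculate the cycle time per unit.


Formula: CT = Available Time / Number of Units
CT = 195 min / 487 units
CT = 0.4 min/unit

0.4 min/unit
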